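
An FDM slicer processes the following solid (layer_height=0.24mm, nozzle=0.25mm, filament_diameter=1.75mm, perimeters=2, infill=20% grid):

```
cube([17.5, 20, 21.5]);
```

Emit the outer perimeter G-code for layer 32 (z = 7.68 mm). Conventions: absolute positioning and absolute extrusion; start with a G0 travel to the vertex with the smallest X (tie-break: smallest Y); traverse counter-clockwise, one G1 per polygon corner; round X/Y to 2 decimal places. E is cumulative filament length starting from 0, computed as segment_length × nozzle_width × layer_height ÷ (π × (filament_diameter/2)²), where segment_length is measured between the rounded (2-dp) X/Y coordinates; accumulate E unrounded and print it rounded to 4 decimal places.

G0 X0.00 Y0.00 Z7.68
G1 X17.50 Y0.00 E0.4365
G1 X17.50 Y20.00 E0.9354
G1 X0.00 Y20.00 E1.3720
G1 X0.00 Y0.00 E1.8709

At z = 7.68 mm: the 17.5×20 cube contributes its full rectangle. The outline is a single polygon with 4 vertices. Extrusion per mm of travel: 0.25 × 0.24 / (π × 0.875²) = 0.024945. Accumulating E over each segment gives final E = 1.8709.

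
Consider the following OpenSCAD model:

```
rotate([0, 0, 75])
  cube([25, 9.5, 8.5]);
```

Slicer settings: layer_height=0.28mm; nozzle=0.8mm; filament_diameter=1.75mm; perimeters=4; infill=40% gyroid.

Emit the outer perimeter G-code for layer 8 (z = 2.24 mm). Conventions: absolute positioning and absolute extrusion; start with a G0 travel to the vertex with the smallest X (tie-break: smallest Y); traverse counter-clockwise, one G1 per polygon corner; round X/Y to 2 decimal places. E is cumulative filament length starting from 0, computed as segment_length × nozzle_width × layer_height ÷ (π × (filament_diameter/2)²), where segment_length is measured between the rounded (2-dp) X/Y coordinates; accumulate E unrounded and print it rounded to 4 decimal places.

At z = 2.24 mm: the cube (footprint 25×9.5) is included at this height; (whole slice rotated 75° about Z — lengths, areas and connectivity unchanged). The outline is a single polygon with 4 vertices. Extrusion per mm of travel: 0.8 × 0.28 / (π × 0.875²) = 0.093128. Accumulating E over each segment gives final E = 6.4269.

G0 X-9.18 Y2.46 Z2.24
G1 X0.00 Y0.00 E0.8851
G1 X6.47 Y24.15 E3.2134
G1 X-2.71 Y26.61 E4.0985
G1 X-9.18 Y2.46 E6.4269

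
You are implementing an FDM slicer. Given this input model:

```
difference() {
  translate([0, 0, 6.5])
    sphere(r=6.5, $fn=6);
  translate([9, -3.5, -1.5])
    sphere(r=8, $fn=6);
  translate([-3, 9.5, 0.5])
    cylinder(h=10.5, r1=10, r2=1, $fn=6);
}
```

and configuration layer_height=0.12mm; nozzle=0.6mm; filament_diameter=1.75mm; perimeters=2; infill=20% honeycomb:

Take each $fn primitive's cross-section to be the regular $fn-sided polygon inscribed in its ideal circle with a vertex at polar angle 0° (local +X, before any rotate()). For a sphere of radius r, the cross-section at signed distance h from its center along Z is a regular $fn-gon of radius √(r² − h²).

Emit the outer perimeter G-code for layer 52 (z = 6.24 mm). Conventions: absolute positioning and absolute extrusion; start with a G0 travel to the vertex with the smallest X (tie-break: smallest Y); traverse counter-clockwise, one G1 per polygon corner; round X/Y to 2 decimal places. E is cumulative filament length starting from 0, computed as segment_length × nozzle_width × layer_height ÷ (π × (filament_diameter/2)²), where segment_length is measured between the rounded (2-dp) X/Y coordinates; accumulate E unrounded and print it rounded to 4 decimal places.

At z = 6.24 mm: the sphere: section is a regular 6-gon, circumradius = √(r²−h²) = √(6.5²−0.26²) = 6.495; the sphere at (9, -3.5): section is a regular 6-gon, circumradius = √(r²−h²) = √(8²−7.74²) = 2.023; the cone at (-3, 9.5) contributes a regular 6-gon of circumradius 5.080 (interpolated between r1=10 and r2=1 at t=0.547); After the difference (first − rest): starting from the r=6.5 sphere, the r=8 sphere at (9, -3.5) misses the remaining region (no effect); the cone at (-3, 9.5) partially overlaps it — only the 1.62 mm² overlap (of its 67.05 mm²) is removed, clipping the outline — 1 connected region. The outline is a single polygon with 8 vertices. Extrusion per mm of travel: 0.6 × 0.12 / (π × 0.875²) = 0.029934. Accumulating E over each segment gives final E = 1.1659.

G0 X-6.49 Y0.00 Z6.24
G1 X-3.25 Y-5.62 E0.1942
G1 X3.25 Y-5.62 E0.3888
G1 X6.49 Y0.00 E0.5829
G1 X3.25 Y5.62 E0.7771
G1 X-0.16 Y5.62 E0.8792
G1 X-0.46 Y5.10 E0.8972
G1 X-3.55 Y5.10 E0.9897
G1 X-6.49 Y0.00 E1.1659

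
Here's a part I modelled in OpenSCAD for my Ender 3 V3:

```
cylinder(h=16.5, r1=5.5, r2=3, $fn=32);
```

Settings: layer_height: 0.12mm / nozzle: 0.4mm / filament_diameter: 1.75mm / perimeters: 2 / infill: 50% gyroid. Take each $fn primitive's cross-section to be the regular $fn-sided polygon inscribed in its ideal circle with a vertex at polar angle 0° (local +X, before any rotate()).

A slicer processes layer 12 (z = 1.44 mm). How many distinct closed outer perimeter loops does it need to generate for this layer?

At z = 1.44 mm: the cone: at t=0.087 of its height the radius interpolates to r₁+(r₂−r₁)t = 5.282, giving a regular 32-gon of that circumradius. The result has 1 disconnected region.

1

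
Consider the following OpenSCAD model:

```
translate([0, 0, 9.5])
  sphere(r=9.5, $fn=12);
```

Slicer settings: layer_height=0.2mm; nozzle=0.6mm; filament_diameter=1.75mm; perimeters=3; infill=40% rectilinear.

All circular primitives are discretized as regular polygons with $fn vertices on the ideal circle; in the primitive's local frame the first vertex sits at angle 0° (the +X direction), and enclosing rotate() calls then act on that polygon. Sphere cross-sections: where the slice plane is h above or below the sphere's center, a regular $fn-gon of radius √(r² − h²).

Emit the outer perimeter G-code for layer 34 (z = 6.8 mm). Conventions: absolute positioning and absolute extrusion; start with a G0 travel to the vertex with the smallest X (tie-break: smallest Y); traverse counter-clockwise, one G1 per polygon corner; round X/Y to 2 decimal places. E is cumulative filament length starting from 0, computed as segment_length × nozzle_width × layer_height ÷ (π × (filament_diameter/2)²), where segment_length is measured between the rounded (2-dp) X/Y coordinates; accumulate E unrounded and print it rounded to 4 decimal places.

At z = 6.8 mm: the r=9.5 sphere contributes a regular 12-gon of circumradius √(9.5²−2.7²) = 9.108. The outline is a single polygon with 12 vertices. Extrusion per mm of travel: 0.6 × 0.2 / (π × 0.875²) = 0.049890. Accumulating E over each segment gives final E = 2.8228.

G0 X-9.11 Y0.00 Z6.80
G1 X-7.89 Y-4.55 E0.2350
G1 X-4.55 Y-7.89 E0.4707
G1 X0.00 Y-9.11 E0.7057
G1 X4.55 Y-7.89 E0.9407
G1 X7.89 Y-4.55 E1.1764
G1 X9.11 Y0.00 E1.4114
G1 X7.89 Y4.55 E1.6464
G1 X4.55 Y7.89 E1.8821
G1 X0.00 Y9.11 E2.1171
G1 X-4.55 Y7.89 E2.3521
G1 X-7.89 Y4.55 E2.5878
G1 X-9.11 Y0.00 E2.8228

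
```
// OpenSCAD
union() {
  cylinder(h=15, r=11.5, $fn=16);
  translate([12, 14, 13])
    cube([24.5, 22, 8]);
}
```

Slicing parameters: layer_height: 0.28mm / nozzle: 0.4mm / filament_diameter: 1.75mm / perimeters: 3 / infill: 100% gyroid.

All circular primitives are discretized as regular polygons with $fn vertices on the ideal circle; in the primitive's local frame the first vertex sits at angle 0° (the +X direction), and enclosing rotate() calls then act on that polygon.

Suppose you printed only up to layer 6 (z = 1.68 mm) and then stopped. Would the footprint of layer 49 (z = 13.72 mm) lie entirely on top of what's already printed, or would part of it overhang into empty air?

Compare the two slices. At z = 1.68: the r=11.5 cylinder contributes a regular 16-gon of circumradius 11.5 (area = (16/2)·11.500²·sin(360°/16) = 404.88 mm²); the cube at (12, 14) is absent (z outside [13, 21]); Taking the union: only the r=11.5 cylinder is present, so the union is just that shape — area = 404.88 mm². At z = 13.72: the cylinder: section is a regular 16-gon, circumradius r=11.5 (area = (16/2)·11.500²·sin(360°/16) = 404.88 mm²); the cube at (12, 14) (footprint 24.5×22) is included at this height (area 539.00 mm²); Combining (union): the 2 present regions are separate (no shared area or edge), so areas and boundary lengths simply add and each stays a separate island — area = 943.88 mm². Checking containment: at z = 13.72 the cross-section extends beyond the z = 1.68 cross-section by about 539.00 mm².

part overhangs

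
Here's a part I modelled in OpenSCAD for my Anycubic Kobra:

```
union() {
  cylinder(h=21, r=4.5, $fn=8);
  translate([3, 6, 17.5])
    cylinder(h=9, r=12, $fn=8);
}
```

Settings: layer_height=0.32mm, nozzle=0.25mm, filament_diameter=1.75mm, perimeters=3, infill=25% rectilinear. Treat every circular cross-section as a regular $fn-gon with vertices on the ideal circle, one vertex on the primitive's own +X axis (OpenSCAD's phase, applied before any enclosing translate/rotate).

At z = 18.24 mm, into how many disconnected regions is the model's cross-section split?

1

At z = 18.24 mm: the r=4.5 cylinder gives a regular 8-gon of circumradius 4.5 (constant along its height); the r=12 cylinder at (3, 6) contributes a regular 8-gon of circumradius 12; Taking the union: the r=4.5 cylinder lies entirely inside the r=12 cylinder at (3, 6), so the union is just the r=12 cylinder at (3, 6) — 1 connected region. The result has 1 disconnected region.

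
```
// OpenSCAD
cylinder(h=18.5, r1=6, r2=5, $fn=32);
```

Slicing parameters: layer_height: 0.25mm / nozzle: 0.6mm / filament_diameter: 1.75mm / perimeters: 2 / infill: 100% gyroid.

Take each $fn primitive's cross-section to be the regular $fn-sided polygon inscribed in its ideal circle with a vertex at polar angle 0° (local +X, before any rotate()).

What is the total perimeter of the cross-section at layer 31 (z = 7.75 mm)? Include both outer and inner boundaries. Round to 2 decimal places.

At z = 7.75 mm: the cone (r1=6→r2=5) has section circumradius 5.581 here — a regular 32-gon (perimeter = 2·32·5.581·sin(180°/32) = 35.01 mm). Overall, the cross-section is a single solid region. Total boundary length (outer) = 35.01 mm.

35.01 mm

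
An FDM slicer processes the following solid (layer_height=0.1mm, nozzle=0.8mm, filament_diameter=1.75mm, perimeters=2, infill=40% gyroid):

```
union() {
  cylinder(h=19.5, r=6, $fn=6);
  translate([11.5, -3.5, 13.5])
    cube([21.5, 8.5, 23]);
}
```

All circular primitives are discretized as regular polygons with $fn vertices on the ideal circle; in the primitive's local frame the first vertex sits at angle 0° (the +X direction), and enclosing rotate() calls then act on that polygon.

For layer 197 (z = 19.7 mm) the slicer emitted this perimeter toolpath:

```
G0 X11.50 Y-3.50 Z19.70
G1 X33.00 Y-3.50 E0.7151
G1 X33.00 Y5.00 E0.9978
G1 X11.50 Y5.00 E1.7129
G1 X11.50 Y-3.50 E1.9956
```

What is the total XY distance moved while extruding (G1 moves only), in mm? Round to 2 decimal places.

Sum the Euclidean lengths of each G1 segment: total = 60.00 mm.

60.00 mm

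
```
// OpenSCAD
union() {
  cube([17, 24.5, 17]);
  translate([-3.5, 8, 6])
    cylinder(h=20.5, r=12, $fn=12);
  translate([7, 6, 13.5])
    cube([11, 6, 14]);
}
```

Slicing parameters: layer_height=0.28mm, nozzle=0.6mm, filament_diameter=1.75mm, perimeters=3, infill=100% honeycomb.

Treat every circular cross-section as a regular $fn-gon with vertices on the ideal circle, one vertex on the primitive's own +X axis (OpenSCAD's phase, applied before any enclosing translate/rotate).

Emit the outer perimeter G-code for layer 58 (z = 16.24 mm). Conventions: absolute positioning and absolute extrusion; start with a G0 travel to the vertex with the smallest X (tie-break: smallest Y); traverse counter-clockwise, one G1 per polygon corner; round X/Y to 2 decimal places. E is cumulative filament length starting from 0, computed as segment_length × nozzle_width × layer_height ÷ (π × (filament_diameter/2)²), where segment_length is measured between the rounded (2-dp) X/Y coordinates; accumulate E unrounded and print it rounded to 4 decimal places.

G0 X-15.50 Y8.00 Z16.24
G1 X-13.89 Y2.00 E0.4339
G1 X-9.50 Y-2.39 E0.8675
G1 X-3.50 Y-4.00 E1.3014
G1 X2.50 Y-2.39 E1.7353
G1 X4.89 Y0.00 E1.9714
G1 X17.00 Y0.00 E2.8173
G1 X17.00 Y6.00 E3.2363
G1 X18.00 Y6.00 E3.3062
G1 X18.00 Y12.00 E3.7253
G1 X17.00 Y12.00 E3.7951
G1 X17.00 Y24.50 E4.6682
G1 X0.00 Y24.50 E5.8556
G1 X0.00 Y19.06 E6.2355
G1 X-3.50 Y20.00 E6.4887
G1 X-9.50 Y18.39 E6.9226
G1 X-13.89 Y14.00 E7.3562
G1 X-15.50 Y8.00 E7.7901

At z = 16.24 mm: the cube is present — its section is the full 17×24.5 rectangle; the r=12 cylinder at (-3.5, 8) contributes a regular 12-gon of circumradius 12; the cube at (7, 6) (footprint 11×6) is included at this height; Combining (union): the regions partially overlap (shared area 185.60 mm²), so overlapping operands fuse into one piece — 1 connected region. The outline is a single polygon with 17 vertices. Extrusion per mm of travel: 0.6 × 0.28 / (π × 0.875²) = 0.069846. Accumulating E over each segment gives final E = 7.7901.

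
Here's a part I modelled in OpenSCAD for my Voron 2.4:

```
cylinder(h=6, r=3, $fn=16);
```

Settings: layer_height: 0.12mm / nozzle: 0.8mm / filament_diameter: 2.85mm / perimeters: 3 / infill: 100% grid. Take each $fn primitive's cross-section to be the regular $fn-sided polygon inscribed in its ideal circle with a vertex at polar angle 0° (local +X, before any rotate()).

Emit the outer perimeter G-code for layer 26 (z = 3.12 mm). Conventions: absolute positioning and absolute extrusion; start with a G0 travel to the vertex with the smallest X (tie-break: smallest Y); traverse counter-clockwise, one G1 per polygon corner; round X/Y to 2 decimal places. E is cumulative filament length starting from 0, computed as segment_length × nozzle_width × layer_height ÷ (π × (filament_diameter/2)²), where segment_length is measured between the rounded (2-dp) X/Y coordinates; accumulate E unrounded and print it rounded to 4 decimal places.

G0 X-3.00 Y0.00 Z3.12
G1 X-2.77 Y-1.15 E0.0176
G1 X-2.12 Y-2.12 E0.0352
G1 X-1.15 Y-2.77 E0.0528
G1 X0.00 Y-3.00 E0.0704
G1 X1.15 Y-2.77 E0.0881
G1 X2.12 Y-2.12 E0.1057
G1 X2.77 Y-1.15 E0.1232
G1 X3.00 Y0.00 E0.1409
G1 X2.77 Y1.15 E0.1585
G1 X2.12 Y2.12 E0.1761
G1 X1.15 Y2.77 E0.1937
G1 X0.00 Y3.00 E0.2113
G1 X-1.15 Y2.77 E0.2290
G1 X-2.12 Y2.12 E0.2465
G1 X-2.77 Y1.15 E0.2641
G1 X-3.00 Y0.00 E0.2818

At z = 3.12 mm: the r=3 cylinder contributes a regular 16-gon of circumradius 3. The outline is a single polygon with 16 vertices. Extrusion per mm of travel: 0.8 × 0.12 / (π × 1.425²) = 0.015048. Accumulating E over each segment gives final E = 0.2818.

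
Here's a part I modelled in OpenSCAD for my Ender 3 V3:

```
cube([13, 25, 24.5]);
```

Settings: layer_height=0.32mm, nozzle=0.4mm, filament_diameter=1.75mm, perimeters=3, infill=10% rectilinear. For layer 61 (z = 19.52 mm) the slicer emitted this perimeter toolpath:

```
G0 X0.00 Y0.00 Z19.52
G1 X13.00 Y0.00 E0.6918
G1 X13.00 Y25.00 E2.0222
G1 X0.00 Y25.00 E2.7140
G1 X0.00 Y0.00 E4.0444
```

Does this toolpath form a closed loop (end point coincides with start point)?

Start point (G0): (0.00, 0.00). End point (last G1): the path returns to the start — closed.

yes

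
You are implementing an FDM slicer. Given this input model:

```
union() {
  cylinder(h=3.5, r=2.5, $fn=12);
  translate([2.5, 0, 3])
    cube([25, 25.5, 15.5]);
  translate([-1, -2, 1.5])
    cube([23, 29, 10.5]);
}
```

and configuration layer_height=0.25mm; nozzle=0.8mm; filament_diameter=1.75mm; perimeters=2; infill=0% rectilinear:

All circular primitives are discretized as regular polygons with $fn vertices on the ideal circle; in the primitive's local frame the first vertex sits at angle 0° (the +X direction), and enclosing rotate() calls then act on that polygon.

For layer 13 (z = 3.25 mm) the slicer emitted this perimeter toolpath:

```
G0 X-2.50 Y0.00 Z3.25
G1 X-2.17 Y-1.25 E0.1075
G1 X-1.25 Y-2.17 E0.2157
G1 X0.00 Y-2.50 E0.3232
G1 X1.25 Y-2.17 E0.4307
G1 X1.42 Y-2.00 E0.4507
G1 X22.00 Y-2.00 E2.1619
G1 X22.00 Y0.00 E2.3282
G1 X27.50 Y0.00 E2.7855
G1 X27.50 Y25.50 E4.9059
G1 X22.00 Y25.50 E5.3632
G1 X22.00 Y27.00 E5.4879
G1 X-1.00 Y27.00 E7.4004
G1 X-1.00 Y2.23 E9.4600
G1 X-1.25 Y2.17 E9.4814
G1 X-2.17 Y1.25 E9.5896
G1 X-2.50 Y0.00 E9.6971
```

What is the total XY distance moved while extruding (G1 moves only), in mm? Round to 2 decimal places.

Sum the Euclidean lengths of each G1 segment: total = 116.62 mm.

116.62 mm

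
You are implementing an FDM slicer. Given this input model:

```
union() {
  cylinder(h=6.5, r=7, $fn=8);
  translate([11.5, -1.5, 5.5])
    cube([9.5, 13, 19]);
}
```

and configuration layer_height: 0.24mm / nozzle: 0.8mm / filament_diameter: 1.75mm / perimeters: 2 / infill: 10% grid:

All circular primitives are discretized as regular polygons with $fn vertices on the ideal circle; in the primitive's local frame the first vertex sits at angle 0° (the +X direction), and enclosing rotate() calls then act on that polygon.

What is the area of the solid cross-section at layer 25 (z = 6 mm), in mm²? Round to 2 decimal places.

262.09 mm²

At z = 6 mm: the r=7 cylinder gives a regular 8-gon of circumradius 7 (constant along its height) (area = (8/2)·7.000²·sin(360°/8) = 138.59 mm²); the 9.5×13 cube at (11.5, -1.5) contributes its full rectangle (area 123.50 mm²); Combining (union): the 2 present regions are separate (no shared area or edge), so areas and boundary lengths simply add and each stays a separate island — area = 262.09 mm². Overall, the cross-section has 2 separate islands. Net area = 262.09 mm².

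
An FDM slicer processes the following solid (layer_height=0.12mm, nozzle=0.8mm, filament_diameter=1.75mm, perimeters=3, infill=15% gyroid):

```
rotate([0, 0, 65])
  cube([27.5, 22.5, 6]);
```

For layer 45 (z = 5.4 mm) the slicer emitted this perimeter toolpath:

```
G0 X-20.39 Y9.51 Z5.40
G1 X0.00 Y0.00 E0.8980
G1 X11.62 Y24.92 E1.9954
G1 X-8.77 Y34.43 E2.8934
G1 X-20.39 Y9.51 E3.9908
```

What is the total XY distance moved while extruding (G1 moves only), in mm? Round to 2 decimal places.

Sum the Euclidean lengths of each G1 segment: total = 99.99 mm.

99.99 mm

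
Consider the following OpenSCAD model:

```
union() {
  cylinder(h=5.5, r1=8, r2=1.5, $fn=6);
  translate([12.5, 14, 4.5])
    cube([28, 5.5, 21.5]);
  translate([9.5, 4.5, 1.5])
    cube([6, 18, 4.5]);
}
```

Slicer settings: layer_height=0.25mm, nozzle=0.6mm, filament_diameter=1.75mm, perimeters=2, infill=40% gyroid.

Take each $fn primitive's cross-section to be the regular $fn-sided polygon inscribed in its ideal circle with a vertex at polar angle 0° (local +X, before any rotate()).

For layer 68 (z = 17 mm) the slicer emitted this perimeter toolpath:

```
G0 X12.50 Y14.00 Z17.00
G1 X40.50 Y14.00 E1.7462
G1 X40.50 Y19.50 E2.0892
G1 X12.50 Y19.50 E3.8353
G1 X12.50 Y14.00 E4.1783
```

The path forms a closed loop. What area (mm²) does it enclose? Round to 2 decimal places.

Apply the shoelace formula to the sequence of (X, Y) vertices; enclosed area = 154.00 mm².

154.00 mm²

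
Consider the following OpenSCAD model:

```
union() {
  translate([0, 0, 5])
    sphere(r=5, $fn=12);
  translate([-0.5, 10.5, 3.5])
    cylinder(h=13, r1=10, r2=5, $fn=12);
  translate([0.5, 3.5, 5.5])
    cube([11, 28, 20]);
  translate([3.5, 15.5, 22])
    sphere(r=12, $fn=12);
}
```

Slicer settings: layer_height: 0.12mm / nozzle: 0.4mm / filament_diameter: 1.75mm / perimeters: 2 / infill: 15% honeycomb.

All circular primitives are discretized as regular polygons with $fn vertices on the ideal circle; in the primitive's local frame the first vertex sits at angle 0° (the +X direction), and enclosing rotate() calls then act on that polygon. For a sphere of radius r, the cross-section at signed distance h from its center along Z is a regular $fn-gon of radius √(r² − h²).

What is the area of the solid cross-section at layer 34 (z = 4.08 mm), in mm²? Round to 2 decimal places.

At z = 4.08 mm: the r=5 sphere slices to a regular 12-gon of circumradius 4.915 (√(r²−h²) with h=0.92 from center) (area = (12/2)·4.915²·sin(360°/12) = 72.46 mm²); the cone at (-0.5, 10.5) (r1=10→r2=5) has section circumradius 9.777 here — a regular 12-gon (area = (12/2)·9.777²·sin(360°/12) = 286.76 mm²); the cube at (0.5, 3.5) does not reach this height (z outside [5.5, 25.5]); the sphere at (3.5, 15.5) is not intersected at this z (|z−center|=17.920 > r=12); Combining (union): the regions partially overlap — summed areas 359.23 mm² minus the doubly-counted overlap 23.63 mm² gives 335.60 mm² — area = 335.60 mm². Overall, the cross-section is a single solid region. Net area = 335.60 mm².

335.60 mm²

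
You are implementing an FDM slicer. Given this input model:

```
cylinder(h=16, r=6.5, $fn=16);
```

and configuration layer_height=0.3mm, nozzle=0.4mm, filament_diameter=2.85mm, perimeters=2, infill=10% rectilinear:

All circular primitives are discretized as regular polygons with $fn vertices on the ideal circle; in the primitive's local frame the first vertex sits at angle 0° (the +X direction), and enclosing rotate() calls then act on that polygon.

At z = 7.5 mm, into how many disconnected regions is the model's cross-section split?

At z = 7.5 mm: the r=6.5 cylinder gives a regular 16-gon of circumradius 6.5 (constant along its height). The result has 1 disconnected region.

1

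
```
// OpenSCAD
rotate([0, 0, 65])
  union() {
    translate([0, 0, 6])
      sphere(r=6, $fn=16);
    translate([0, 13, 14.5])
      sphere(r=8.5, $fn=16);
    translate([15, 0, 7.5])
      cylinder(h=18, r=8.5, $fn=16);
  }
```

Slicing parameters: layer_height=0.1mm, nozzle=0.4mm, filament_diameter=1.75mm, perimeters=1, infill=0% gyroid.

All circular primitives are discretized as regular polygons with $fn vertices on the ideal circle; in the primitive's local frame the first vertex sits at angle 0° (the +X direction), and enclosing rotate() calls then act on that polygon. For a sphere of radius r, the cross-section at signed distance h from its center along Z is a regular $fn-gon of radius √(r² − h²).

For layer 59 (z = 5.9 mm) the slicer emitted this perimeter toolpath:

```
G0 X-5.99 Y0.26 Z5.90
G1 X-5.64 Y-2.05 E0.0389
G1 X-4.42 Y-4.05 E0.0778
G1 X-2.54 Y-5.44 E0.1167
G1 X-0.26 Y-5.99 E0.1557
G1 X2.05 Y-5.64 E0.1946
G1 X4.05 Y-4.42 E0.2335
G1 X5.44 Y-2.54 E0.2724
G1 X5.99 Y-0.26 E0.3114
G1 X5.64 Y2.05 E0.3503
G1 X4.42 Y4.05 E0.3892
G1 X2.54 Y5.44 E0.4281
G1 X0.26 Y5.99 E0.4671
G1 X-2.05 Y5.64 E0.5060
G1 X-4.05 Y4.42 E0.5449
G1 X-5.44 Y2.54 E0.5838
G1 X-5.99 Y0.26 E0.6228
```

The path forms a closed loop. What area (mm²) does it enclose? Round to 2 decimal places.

110.17 mm²

Apply the shoelace formula to the sequence of (X, Y) vertices; enclosed area = 110.17 mm².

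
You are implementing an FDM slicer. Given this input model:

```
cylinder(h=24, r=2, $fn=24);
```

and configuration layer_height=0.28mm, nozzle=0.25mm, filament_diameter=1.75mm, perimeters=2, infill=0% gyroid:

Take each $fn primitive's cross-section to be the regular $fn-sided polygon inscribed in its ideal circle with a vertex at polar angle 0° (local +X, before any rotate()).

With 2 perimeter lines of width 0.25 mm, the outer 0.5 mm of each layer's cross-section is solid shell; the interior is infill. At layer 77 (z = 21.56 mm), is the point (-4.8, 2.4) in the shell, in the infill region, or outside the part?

outside

At z = 21.56 mm: the r=2 cylinder gives a regular 24-gon of circumradius 2 (constant along its height). Overall, the cross-section is a single solid region. The nearest boundary edge runs (-1.41, 1.41)→(-1.73, 1.00); distance from the point to it = 3.37 mm. The point is not inside any of the regions above, so it lies outside the cross-section (3.37 mm from the nearest boundary).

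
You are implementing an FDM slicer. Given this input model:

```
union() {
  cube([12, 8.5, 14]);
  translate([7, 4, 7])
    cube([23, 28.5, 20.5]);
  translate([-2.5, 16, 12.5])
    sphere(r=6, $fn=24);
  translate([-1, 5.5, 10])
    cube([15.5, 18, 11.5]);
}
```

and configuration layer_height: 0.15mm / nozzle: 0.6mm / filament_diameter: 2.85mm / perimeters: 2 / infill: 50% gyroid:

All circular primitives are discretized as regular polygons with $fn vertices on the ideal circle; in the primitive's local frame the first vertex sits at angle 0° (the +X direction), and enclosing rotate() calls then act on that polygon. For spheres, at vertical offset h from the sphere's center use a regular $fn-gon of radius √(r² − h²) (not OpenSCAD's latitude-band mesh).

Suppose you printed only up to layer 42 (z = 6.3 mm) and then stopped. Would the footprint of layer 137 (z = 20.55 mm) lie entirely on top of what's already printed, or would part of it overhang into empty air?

Compare the two slices. At z = 6.3: the 12×8.5 cube contributes its full rectangle (area 102.00 mm²); the cube at (7, 4) is absent (z outside [7, 27.5]); the sphere at (-2.5, 16) is not intersected at this z (|z−center|=6.200 > r=6); the cube at (-1, 5.5) is not intersected at this z (z outside [10, 21.5]); Taking the union: only the 12×8.5 cube is present, so the union is just that shape — area = 102.00 mm². At z = 20.55: the cube is not intersected at this z (z outside [0, 14]); the 23×28.5 cube at (7, 4) contributes its full rectangle (area 655.50 mm²); the sphere at (-2.5, 16) is absent (|z−center|=8.050 > r=6); the 15.5×18 cube at (-1, 5.5) contributes its full rectangle (area 279.00 mm²); Combining (union): the regions partially overlap — summed areas 934.50 mm² minus the doubly-counted overlap 135.00 mm² gives 799.50 mm² — area = 799.50 mm². Checking containment: at z = 20.55 the cross-section extends beyond the z = 6.3 cross-section by about 756.00 mm².

part overhangs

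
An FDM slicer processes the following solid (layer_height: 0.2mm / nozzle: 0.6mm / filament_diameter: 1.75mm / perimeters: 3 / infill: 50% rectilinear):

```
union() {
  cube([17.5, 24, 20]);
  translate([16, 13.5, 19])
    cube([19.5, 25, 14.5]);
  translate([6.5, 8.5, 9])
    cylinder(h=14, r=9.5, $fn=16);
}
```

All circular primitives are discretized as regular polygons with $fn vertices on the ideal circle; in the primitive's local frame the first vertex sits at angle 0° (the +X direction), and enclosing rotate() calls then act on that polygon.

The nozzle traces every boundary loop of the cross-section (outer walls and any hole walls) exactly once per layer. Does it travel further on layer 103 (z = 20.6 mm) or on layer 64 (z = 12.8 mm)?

layer 103 (z = 20.6 mm)

Layer 103 (z = 20.6): the cube does not reach this height (z outside [0, 20]); the cube at (16, 13.5) (footprint 19.5×25) is included at this height (perimeter 89.00 mm); the r=9.5 cylinder at (6.5, 8.5) contributes a regular 16-gon of circumradius 9.5 (perimeter = 2·16·9.500·sin(180°/16) = 59.31 mm); Taking the union: the 2 present regions are separate (no shared area or edge), so areas and boundary lengths simply add and each stays a separate island — boundary = 148.31 mm. So its perimeter = 148.31 mm. Layer 64 (z = 12.8): the cube (footprint 17.5×24) is included at this height (perimeter 83.00 mm); the cube at (16, 13.5) is absent (z outside [19, 33.5]); the cylinder at (6.5, 8.5): section is a regular 16-gon, circumradius r=9.5 (perimeter = 2·16·9.500·sin(180°/16) = 59.31 mm); Combining (union): the regions partially overlap (shared area 244.64 mm²), so the edge portions inside another operand are dropped and the merged outline is re-measured after clipping — boundary = 84.93 mm. So its perimeter = 84.93 mm. Layer 103 is larger (148.31 vs 84.93 mm).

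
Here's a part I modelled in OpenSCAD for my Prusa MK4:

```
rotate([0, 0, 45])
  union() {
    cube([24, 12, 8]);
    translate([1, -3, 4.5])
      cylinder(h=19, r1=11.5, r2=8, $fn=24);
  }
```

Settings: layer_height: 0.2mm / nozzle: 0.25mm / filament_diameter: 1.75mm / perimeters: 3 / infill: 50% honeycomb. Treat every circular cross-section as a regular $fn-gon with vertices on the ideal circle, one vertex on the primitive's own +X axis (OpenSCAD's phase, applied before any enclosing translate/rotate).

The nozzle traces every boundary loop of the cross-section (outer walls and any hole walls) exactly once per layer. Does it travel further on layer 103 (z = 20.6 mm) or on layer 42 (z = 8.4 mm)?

layer 42 (z = 8.4 mm)

Layer 103 (z = 20.6): the cube is absent (z outside [0, 8]); the cone at (1, -3) (r1=11.5→r2=8) has section circumradius 8.534 here — a regular 24-gon (perimeter = 2·24·8.534·sin(180°/24) = 53.47 mm); Merging all regions: only the cone at (1, -3) is present, so the union is just that shape — boundary = 53.47 mm; (whole slice rotated 45° about Z — lengths, areas and connectivity unchanged). So its perimeter = 53.47 mm. Layer 42 (z = 8.4): the cube is not intersected at this z (z outside [0, 8]); the cone at (1, -3) (r1=11.5→r2=8) has section circumradius 10.782 here — a regular 24-gon (perimeter = 2·24·10.782·sin(180°/24) = 67.55 mm); Combining (union): only the cone at (1, -3) is present, so the union is just that shape — boundary = 67.55 mm; (whole slice rotated 45° about Z — lengths, areas and connectivity unchanged). So its perimeter = 67.55 mm. Layer 42 is larger (67.55 vs 53.47 mm).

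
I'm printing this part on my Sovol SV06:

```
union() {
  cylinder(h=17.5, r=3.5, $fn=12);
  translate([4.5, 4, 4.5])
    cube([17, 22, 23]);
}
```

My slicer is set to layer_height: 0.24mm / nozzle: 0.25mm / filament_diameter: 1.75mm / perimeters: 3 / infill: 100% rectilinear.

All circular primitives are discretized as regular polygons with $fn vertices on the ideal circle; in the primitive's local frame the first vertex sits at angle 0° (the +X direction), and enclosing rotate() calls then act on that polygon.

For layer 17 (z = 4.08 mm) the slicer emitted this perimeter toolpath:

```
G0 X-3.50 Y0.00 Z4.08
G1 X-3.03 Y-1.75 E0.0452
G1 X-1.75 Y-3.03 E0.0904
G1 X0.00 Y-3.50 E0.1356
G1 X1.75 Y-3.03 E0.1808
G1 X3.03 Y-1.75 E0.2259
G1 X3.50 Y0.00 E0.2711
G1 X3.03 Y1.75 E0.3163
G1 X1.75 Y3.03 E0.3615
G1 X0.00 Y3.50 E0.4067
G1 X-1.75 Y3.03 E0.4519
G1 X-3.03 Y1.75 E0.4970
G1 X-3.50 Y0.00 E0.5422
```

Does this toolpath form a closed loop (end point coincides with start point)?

yes

Start point (G0): (-3.50, 0.00). End point (last G1): the path returns to the start — closed.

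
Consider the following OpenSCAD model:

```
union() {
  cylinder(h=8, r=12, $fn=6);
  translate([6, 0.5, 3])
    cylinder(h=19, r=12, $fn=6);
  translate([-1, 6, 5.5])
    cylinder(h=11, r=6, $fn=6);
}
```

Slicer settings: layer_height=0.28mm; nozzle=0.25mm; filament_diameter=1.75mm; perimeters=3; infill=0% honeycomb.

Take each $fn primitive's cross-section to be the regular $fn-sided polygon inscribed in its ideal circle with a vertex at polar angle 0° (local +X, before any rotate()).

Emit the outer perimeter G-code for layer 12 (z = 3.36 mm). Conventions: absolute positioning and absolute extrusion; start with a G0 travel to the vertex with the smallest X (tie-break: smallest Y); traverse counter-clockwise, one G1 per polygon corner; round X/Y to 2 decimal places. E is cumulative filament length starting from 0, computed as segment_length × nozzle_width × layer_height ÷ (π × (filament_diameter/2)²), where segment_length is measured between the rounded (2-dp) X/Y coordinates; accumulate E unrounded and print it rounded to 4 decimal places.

G0 X-12.00 Y0.00 Z3.36
G1 X-6.00 Y-10.39 E0.3492
G1 X6.00 Y-10.39 E0.6984
G1 X6.29 Y-9.89 E0.7152
G1 X12.00 Y-9.89 E0.8814
G1 X18.00 Y0.50 E1.2306
G1 X12.00 Y10.89 E1.5797
G1 X0.00 Y10.89 E1.9290
G1 X-0.29 Y10.39 E1.9458
G1 X-6.00 Y10.39 E2.1120
G1 X-12.00 Y0.00 E2.4612

At z = 3.36 mm: the r=12 cylinder gives a regular 6-gon of circumradius 12 (constant along its height); the cylinder at (6, 0.5): section is a regular 6-gon, circumradius r=12; the cylinder at (-1, 6) is not intersected at this z (z outside [5.5, 16.5]); Combining (union): the regions partially overlap (shared area 246.27 mm²), so overlapping operands fuse into one piece — 1 connected region. The outline is a single polygon with 10 vertices. Extrusion per mm of travel: 0.25 × 0.28 / (π × 0.875²) = 0.029103. Accumulating E over each segment gives final E = 2.4612.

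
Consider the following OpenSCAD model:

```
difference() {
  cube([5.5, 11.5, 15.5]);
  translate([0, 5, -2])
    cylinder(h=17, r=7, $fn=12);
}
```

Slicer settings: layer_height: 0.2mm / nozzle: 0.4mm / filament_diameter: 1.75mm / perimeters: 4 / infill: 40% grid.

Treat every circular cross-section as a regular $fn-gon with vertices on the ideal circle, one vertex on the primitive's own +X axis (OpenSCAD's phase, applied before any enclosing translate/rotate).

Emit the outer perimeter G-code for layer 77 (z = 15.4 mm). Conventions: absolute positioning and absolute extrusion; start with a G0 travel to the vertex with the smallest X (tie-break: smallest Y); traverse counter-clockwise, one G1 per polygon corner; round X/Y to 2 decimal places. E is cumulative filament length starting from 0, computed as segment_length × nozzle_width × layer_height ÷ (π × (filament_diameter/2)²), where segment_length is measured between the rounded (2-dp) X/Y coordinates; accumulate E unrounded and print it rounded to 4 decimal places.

G0 X0.00 Y0.00 Z15.40
G1 X5.50 Y0.00 E0.1829
G1 X5.50 Y11.50 E0.5654
G1 X0.00 Y11.50 E0.7484
G1 X0.00 Y0.00 E1.1308

At z = 15.4 mm: the cube is present — its section is the full 5.5×11.5 rectangle; the cylinder at (0, 5) is not intersected at this z (z outside [-2, 15]); Taking the first minus the rest: none of the subtracted shapes is present at this height, so the 5.5×11.5 cube is unchanged — 1 connected region. The outline is a single polygon with 4 vertices. Extrusion per mm of travel: 0.4 × 0.2 / (π × 0.875²) = 0.033260. Accumulating E over each segment gives final E = 1.1308.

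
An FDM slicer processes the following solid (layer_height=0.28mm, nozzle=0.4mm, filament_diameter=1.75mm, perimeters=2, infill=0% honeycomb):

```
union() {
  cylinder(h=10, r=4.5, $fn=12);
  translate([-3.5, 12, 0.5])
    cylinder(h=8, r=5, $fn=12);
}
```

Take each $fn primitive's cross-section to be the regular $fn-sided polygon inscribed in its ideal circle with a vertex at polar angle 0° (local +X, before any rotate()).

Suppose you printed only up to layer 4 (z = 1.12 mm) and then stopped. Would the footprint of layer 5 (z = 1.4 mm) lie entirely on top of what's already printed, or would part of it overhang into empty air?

Compare the two slices. At z = 1.12: the cylinder: section is a regular 12-gon, circumradius r=4.5 (area = (12/2)·4.500²·sin(360°/12) = 60.75 mm²); the r=5 cylinder at (-3.5, 12) contributes a regular 12-gon of circumradius 5 (area = (12/2)·5.000²·sin(360°/12) = 75.00 mm²); Taking the union: the 2 present regions are separate (no shared area or edge), so areas and boundary lengths simply add and each stays a separate island — area = 135.75 mm². At z = 1.4: the cylinder: section is a regular 12-gon, circumradius r=4.5 (area = (12/2)·4.500²·sin(360°/12) = 60.75 mm²); the r=5 cylinder at (-3.5, 12) gives a regular 12-gon of circumradius 5 (constant along its height) (area = (12/2)·5.000²·sin(360°/12) = 75.00 mm²); Merging all regions: the 2 present regions are separate (no shared area or edge), so areas and boundary lengths simply add and each stays a separate island — area = 135.75 mm². Checking containment: the cross-section at z = 1.4 is a subset of the cross-section at z = 1.12.

entirely on top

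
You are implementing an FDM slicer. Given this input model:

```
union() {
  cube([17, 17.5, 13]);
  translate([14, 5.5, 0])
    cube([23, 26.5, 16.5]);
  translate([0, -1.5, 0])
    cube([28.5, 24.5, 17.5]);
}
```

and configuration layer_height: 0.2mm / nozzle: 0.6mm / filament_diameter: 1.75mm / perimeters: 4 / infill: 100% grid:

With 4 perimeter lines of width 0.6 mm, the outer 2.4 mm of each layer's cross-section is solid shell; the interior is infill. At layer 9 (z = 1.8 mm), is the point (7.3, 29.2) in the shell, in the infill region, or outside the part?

At z = 1.8 mm: the cube is present — its section is the full 17×17.5 rectangle; the 23×26.5 cube at (14, 5.5) contributes its full rectangle; the cube at (0, -1.5) (footprint 28.5×24.5) is included at this height; Taking the union: the regions partially overlap (shared area 551.25 mm²), so overlapping operands fuse into one piece — 1 connected region. Overall, the cross-section is a single solid region. The nearest boundary edge runs (0.00, 23.00)→(14.00, 23.00); distance from the point to it = 6.20 mm. The point is not inside any of the regions above, so it lies outside the cross-section (6.20 mm from the nearest boundary).

outside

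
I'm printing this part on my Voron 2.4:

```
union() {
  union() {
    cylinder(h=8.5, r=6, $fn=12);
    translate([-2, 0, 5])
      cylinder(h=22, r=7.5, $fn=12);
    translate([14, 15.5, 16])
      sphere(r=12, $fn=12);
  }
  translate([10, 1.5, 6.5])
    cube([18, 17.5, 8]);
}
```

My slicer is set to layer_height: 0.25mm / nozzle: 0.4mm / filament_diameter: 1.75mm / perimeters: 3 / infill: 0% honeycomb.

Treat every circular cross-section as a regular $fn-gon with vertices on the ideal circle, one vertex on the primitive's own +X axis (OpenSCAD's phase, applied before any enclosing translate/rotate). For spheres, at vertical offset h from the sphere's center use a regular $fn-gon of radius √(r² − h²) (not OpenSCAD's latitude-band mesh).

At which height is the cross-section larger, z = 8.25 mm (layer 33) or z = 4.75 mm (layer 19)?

layer 33 (z = 8.25 mm)

Layer 33 (z = 8.25): the r=6 cylinder contributes a regular 12-gon of circumradius 6 (area = (12/2)·6.000²·sin(360°/12) = 108.00 mm²); the cylinder at (-2, 0): section is a regular 12-gon, circumradius r=7.5 (area = (12/2)·7.500²·sin(360°/12) = 168.75 mm²); the r=12 sphere at (14, 15.5) slices to a regular 12-gon of circumradius 9.162 (√(r²−h²) with h=7.75 from center) (area = (12/2)·9.162²·sin(360°/12) = 251.81 mm²); Merging all regions: the regions partially overlap — summed areas 528.56 mm² minus the doubly-counted overlap 104.66 mm² gives 423.90 mm² — area = 423.90 mm²; the 18×17.5 cube at (10, 1.5) contributes its full rectangle (area 315.00 mm²); Merging all regions: the regions partially overlap — summed areas 738.90 mm² minus the doubly-counted overlap 141.88 mm² gives 597.02 mm² — area = 597.02 mm². So its area = 597.02 mm². Layer 19 (z = 4.75): the r=6 cylinder gives a regular 12-gon of circumradius 6 (constant along its height) (area = (12/2)·6.000²·sin(360°/12) = 108.00 mm²); the cylinder at (-2, 0) is absent (z outside [5, 27]); the r=12 sphere at (14, 15.5) slices to a regular 12-gon of circumradius 4.176 (√(r²−h²) with h=11.25 from center) (area = (12/2)·4.176²·sin(360°/12) = 52.31 mm²); Taking the union: the 2 present regions are separate (no shared area or edge), so areas and boundary lengths simply add and each stays a separate island — area = 160.31 mm²; the cube at (10, 1.5) does not reach this height (z outside [6.5, 14.5]); Combining (union): only that combined region is present, so the union is just that shape — area = 160.31 mm². So its area = 160.31 mm². Layer 33 is larger (597.02 vs 160.31 mm²).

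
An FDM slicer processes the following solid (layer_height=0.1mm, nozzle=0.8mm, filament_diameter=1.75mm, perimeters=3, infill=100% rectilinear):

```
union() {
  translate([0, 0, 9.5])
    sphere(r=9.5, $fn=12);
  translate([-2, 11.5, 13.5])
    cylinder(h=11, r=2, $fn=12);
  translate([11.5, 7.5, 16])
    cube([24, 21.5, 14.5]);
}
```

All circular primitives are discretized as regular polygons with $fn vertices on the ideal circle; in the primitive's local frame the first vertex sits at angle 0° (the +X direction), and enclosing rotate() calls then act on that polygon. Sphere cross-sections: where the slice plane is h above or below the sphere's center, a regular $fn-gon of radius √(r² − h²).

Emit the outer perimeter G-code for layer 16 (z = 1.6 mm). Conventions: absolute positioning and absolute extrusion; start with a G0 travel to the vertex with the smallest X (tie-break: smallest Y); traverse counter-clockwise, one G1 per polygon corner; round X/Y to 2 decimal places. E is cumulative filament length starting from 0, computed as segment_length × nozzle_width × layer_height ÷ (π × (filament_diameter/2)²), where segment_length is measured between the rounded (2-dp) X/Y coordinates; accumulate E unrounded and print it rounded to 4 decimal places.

At z = 1.6 mm: the r=9.5 sphere contributes a regular 12-gon of circumradius √(9.5²−7.9²) = 5.276; the cylinder at (-2, 11.5) is not intersected at this z (z outside [13.5, 24.5]); the cube at (11.5, 7.5) does not reach this height (z outside [16, 30.5]); Taking the union: only the r=9.5 sphere is present, so the union is just that shape — 1 connected region. The outline is a single polygon with 12 vertices. Extrusion per mm of travel: 0.8 × 0.1 / (π × 0.875²) = 0.033260. Accumulating E over each segment gives final E = 1.0905.

G0 X-5.28 Y0.00 Z1.60
G1 X-4.57 Y-2.64 E0.0909
G1 X-2.64 Y-4.57 E0.1817
G1 X0.00 Y-5.28 E0.2726
G1 X2.64 Y-4.57 E0.3636
G1 X4.57 Y-2.64 E0.4543
G1 X5.28 Y0.00 E0.5453
G1 X4.57 Y2.64 E0.6362
G1 X2.64 Y4.57 E0.7270
G1 X0.00 Y5.28 E0.8179
G1 X-2.64 Y4.57 E0.9088
G1 X-4.57 Y2.64 E0.9996
G1 X-5.28 Y0.00 E1.0905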